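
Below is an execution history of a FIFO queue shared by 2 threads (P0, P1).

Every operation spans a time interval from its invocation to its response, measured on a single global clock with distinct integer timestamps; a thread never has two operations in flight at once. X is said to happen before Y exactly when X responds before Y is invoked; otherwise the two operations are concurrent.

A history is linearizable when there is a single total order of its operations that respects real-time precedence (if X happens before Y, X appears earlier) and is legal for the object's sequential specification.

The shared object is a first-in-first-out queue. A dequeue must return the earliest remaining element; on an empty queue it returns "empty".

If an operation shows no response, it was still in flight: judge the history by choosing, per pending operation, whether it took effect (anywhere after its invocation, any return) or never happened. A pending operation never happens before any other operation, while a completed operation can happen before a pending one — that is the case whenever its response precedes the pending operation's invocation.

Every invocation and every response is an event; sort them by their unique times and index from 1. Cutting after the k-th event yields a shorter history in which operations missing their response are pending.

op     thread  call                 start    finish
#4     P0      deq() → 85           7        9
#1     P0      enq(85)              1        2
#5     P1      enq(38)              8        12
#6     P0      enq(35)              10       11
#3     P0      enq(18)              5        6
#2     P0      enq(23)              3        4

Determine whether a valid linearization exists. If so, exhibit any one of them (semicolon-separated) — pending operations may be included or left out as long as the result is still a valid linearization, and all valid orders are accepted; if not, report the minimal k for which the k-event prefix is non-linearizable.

1. #1 enq(85), leaving queue <85>
2. #2 enq(23), leaving queue <85,23>
3. #3 enq(18), leaving queue <85,23,18>
4. #4 deq() → 85, leaving queue <23,18>
5. #5 enq(38), leaving queue <23,18,38>
6. #6 enq(35), leaving queue <23,18,38,35>

linearizable — witness: #1; #2; #3; #4; #5; #6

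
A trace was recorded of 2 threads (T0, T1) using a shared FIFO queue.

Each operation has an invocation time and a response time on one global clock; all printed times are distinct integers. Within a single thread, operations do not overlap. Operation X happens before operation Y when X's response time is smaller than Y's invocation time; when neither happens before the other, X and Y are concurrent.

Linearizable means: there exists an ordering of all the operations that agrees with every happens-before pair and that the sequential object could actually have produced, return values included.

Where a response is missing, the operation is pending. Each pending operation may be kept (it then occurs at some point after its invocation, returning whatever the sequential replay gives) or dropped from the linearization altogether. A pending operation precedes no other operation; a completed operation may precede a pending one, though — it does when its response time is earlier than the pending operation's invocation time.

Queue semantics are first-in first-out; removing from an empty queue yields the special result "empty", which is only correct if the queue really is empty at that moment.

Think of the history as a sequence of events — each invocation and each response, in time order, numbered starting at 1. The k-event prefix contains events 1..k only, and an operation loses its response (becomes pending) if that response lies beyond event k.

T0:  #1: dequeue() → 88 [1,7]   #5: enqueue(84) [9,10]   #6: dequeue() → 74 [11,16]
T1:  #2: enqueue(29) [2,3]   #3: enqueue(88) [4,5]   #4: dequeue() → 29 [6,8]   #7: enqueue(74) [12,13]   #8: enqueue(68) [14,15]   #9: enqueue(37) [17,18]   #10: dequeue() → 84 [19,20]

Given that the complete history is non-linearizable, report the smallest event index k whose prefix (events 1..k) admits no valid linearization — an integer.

events 1..15 are still linearizable — one witness is #2, #3, #4, #1, #5, #6, #7, #8:
1. #2 enqueue(29), leaving queue <29>
2. #3 enqueue(88), leaving queue <29,88>
3. #4 dequeue() → 29, leaving queue <88>
4. #1 dequeue() → 88, leaving queue <>
5. #5 enqueue(84), leaving queue <84>
6. #6 dequeue() (pending, included), leaving queue <>
7. #7 enqueue(74), leaving queue <74>
8. #8 enqueue(68), leaving queue <74,68>
with event 16 included (#6 responding at time 16), all real-time-consistent orders fail
for example #1, #2, #3, #4, #5, #6, #7, #8 fails at step 1: #1 dequeue() → 88 is not legal there
for example #1, #2, #3, #4, #5, #7, #6, #8 fails at step 1: #1 dequeue() → 88 is not legal there

16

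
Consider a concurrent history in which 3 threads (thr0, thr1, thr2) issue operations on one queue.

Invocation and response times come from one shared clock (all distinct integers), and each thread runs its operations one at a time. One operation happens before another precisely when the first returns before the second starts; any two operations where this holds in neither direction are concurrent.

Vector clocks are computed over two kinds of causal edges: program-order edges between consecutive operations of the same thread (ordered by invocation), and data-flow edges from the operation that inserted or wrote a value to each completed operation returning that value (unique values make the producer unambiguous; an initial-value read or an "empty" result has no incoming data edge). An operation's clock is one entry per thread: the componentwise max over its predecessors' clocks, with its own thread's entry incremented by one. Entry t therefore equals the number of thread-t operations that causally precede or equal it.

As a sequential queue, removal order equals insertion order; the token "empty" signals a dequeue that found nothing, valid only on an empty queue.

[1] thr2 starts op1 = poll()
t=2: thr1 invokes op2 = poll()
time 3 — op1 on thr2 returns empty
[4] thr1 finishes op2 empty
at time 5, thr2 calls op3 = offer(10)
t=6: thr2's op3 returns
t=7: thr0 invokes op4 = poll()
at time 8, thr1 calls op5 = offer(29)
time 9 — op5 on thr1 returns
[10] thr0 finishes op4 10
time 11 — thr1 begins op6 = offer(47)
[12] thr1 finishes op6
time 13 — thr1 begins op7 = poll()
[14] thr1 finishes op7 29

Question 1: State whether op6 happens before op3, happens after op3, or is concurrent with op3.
after

op6 spans [11,12], op3 spans [5,6]
resp(op3)=6 < inv(op6)=11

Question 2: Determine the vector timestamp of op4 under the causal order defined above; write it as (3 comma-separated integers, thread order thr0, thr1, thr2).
(1, 0, 2)

no predecessors for op1 (invoked 1): thr2 increments from zero → (0, 0, 1)
no predecessors for op2 (invoked 2): thr1 increments from zero → (0, 1, 0)
op3, invoked 5, takes VC(op1)=(0, 0, 1) under max, adds 1 for thr2 → (0, 0, 2)
op5, invoked 8, takes VC(op2)=(0, 1, 0) under max, adds 1 for thr1 → (0, 2, 0)
op6, invoked 11, takes VC(op5)=(0, 2, 0) under max, adds 1 for thr1 → (0, 3, 0)
op4, invoked 7, takes VC(op3)=(0, 0, 2) under max, adds 1 for thr0 → (1, 0, 2)
op7, invoked 13, takes VC(op5)=(0, 2, 0), VC(op6)=(0, 3, 0) under max, adds 1 for thr1 → (0, 4, 0)
target: VC(op4) = (1, 0, 2)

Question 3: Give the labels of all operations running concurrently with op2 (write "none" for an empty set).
op1

op2 spans [2,4]: anything still running between times 2 and 4 counts as concurrent
op1 [1,3]: concurrent
op3 [5,6]: after
op4 [7,10]: after
op5 [8,9]: after
op6 [11,12]: after
op7 [13,14]: after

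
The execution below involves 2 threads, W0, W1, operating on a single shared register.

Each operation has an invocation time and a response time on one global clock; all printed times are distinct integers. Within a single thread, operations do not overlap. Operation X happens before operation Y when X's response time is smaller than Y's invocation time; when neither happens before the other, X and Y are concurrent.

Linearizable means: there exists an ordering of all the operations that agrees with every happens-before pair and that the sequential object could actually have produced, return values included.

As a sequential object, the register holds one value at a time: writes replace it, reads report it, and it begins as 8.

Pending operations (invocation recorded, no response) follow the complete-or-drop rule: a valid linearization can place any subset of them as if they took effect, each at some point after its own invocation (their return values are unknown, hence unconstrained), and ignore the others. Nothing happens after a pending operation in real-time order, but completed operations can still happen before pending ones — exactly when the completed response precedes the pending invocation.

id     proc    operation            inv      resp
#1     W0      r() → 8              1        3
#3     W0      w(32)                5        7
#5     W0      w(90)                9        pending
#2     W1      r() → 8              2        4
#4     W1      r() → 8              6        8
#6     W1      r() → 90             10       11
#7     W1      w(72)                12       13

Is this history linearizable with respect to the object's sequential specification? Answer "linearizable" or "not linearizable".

witness order: #1, #2, #4, #3, #5, #6, #7
1. #1 r() → 8, leaving value 8
2. #2 r() → 8, leaving value 8
3. #4 r() → 8, leaving value 8
4. #3 w(32), leaving value 32
5. #5 w(90) (pending, included), leaving value 90
6. #6 r() → 90, leaving value 90
7. #7 w(72), leaving value 72

linearizable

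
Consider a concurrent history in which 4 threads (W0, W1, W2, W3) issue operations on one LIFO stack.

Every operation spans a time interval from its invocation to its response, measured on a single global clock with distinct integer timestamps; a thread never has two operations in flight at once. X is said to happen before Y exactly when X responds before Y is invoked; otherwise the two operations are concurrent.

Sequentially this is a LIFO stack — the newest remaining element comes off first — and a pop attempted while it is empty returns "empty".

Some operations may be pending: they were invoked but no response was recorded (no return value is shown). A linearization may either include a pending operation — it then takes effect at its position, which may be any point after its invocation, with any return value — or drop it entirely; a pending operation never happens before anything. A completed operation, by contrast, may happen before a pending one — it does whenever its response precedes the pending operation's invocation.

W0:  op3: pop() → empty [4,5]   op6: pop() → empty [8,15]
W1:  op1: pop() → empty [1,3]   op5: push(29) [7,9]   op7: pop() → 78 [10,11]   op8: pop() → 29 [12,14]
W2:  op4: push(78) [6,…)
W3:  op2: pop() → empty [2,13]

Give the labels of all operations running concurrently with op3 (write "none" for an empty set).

op2

op3 spans [4,5]: anything still running between times 4 and 5 counts as concurrent
op1 [1,3]: before
op2 [2,13]: concurrent
op4 [6,…): after
op5 [7,9]: after
op6 [8,15]: after
op7 [10,11]: after
op8 [12,14]: after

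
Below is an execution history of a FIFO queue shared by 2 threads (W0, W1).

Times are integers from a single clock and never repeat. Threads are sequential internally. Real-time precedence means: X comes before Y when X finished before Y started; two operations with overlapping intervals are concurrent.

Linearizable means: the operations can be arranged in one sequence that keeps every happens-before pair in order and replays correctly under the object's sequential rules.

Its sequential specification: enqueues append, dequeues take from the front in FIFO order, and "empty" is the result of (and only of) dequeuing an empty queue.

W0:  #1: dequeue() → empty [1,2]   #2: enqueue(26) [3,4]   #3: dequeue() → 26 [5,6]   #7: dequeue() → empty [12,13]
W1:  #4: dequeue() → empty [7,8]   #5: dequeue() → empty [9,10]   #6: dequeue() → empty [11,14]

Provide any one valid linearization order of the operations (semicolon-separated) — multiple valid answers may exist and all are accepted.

#1; #2; #3; #4; #5; #6; #7

after step 1 (#1 dequeue() → empty): queue <>
after step 2 (#2 enqueue(26)): queue <26>
after step 3 (#3 dequeue() → 26): queue <>
after step 4 (#4 dequeue() → empty): queue <>
after step 5 (#5 dequeue() → empty): queue <>
after step 6 (#6 dequeue() → empty): queue <>
after step 7 (#7 dequeue() → empty): queue <>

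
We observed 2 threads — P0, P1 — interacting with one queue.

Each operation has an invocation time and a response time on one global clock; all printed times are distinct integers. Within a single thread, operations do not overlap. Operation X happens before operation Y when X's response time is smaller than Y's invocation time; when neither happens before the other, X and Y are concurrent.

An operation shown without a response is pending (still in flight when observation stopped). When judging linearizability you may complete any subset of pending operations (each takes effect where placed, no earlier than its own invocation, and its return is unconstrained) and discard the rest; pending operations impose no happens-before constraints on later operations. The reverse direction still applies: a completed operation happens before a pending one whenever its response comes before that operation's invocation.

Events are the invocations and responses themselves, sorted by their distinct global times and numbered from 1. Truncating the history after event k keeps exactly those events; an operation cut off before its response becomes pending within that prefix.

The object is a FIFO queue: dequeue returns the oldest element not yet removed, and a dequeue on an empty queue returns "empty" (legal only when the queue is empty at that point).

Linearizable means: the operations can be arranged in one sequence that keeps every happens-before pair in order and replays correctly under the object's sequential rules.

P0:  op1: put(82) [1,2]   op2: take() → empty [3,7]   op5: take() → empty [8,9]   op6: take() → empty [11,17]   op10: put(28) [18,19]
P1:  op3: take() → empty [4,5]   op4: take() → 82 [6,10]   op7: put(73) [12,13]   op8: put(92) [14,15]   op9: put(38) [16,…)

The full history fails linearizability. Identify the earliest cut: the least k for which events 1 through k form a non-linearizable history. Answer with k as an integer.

events 1..6 are linearizable; a witness order is op1, op2, op3:
1. op1 put(82), leaving queue <82>
2. op2 take() (pending, included), leaving queue <>
3. op3 take() → empty, leaving queue <>
once event 7 joins (op2's response, time 7), exhaustive search finds no witness
no escape via the 1 pending operation (op4): every completion choice fails
e.g. op1, op2, op3 (pending dropped): illegal at step 2, since op2 take() → empty cannot apply there
e.g. op1, op3, op2 (pending dropped): illegal at step 2, since op3 take() → empty cannot apply there

7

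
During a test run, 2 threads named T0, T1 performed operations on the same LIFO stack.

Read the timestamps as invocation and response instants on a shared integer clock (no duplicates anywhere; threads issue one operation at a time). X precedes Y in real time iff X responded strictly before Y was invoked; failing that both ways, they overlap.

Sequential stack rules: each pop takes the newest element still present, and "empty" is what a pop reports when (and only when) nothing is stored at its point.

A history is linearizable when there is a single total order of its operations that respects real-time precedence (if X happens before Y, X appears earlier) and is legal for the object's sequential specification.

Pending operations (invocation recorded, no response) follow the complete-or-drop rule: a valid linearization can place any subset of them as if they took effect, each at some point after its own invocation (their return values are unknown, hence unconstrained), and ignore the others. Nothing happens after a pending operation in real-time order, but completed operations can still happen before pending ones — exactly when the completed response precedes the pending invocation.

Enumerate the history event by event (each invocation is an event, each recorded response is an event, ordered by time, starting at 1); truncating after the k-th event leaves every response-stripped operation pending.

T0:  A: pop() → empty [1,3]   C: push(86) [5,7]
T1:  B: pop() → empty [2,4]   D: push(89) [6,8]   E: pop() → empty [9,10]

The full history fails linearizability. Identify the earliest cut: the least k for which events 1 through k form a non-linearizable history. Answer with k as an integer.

one valid order for events 1..9 is A, B, C, D:
step 1: A pop() → empty — stack <>
step 2: B pop() → empty — stack <>
step 3: C push(86) — stack <86>
step 4: D push(89) — stack <86,89>
at event 10 (E's time-10 response) nothing linearizes any more
one such order, A, B, C, D, E, breaks at step 5 where E pop() → empty is illegal
one such order, A, B, D, C, E, breaks at step 5 where E pop() → empty is illegal

10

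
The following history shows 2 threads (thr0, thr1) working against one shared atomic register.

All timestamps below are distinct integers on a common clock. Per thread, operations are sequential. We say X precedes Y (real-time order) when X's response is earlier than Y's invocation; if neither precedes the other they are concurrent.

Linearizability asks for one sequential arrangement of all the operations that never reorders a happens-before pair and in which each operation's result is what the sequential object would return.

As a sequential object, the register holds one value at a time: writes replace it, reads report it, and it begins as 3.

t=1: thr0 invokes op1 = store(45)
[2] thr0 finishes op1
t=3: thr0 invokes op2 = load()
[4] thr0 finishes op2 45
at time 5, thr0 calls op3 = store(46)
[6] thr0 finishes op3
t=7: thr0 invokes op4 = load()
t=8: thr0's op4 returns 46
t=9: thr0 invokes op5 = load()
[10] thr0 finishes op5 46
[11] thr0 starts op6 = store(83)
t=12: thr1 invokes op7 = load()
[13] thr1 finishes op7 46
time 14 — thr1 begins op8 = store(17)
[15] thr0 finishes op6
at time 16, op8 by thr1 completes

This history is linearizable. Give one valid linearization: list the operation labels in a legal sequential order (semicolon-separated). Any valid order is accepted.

1. op1 store(45), leaving value 45
2. op2 load() → 45, leaving value 45
3. op3 store(46), leaving value 46
4. op4 load() → 46, leaving value 46
5. op5 load() → 46, leaving value 46
6. op7 load() → 46, leaving value 46
7. op6 store(83), leaving value 83
8. op8 store(17), leaving value 17

op1; op2; op3; op4; op5; op7; op6; op8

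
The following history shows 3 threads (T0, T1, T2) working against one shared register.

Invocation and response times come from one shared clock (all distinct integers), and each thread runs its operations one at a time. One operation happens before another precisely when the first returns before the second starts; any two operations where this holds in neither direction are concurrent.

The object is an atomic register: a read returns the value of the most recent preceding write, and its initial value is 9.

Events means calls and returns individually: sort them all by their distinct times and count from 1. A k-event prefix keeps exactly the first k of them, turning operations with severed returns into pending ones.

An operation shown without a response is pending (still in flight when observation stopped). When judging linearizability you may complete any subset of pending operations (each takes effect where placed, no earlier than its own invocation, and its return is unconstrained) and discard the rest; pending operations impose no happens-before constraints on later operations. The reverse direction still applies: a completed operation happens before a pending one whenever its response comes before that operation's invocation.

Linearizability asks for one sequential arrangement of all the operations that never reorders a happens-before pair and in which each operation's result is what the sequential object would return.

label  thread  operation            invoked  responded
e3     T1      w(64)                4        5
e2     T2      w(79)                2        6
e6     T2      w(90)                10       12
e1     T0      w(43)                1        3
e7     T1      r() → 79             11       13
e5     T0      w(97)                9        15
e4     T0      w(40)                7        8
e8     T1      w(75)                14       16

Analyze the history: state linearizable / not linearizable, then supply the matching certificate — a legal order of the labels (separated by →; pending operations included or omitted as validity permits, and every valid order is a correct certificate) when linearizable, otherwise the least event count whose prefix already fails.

not linearizable — minimal violating prefix: 13 events

events 1..12 are fine; event 13 — the response of e7 at time 13 — makes the prefix non-linearizable
6 orders of the 6 completed register ops respect real time; none is legal
including or dropping the 1 pending operation (e5) in any combination fails
take e1, e2, e3, e4, e6, e7 (pending dropped): step 6 already fails, because e7 r() → 79 cannot occur there
take e1, e2, e3, e4, e7, e6 (pending dropped): step 5 already fails, because e7 r() → 79 cannot occur there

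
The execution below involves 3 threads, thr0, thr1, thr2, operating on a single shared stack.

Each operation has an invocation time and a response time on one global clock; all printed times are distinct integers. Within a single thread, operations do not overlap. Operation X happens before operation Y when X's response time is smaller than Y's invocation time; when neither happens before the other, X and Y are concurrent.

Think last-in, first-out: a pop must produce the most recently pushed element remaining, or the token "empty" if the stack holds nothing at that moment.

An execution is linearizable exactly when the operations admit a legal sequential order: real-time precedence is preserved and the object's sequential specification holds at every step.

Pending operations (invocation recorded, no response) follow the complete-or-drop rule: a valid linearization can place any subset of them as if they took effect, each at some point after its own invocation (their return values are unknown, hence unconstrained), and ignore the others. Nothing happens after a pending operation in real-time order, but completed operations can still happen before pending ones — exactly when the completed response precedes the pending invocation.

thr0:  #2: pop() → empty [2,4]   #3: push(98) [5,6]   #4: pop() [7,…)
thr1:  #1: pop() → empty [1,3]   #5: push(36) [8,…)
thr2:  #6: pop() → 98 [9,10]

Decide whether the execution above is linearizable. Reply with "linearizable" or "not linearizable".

one valid linearization: #1, #2, #3, #5, #4, #6
after step 1 (#1 pop() → empty): stack <>
after step 2 (#2 pop() → empty): stack <>
after step 3 (#3 push(98)): stack <98>
after step 4 (#5 push(36) (pending, included)): stack <98,36>
after step 5 (#4 pop() (pending, included)): stack <98>
after step 6 (#6 pop() → 98): stack <>

linearizable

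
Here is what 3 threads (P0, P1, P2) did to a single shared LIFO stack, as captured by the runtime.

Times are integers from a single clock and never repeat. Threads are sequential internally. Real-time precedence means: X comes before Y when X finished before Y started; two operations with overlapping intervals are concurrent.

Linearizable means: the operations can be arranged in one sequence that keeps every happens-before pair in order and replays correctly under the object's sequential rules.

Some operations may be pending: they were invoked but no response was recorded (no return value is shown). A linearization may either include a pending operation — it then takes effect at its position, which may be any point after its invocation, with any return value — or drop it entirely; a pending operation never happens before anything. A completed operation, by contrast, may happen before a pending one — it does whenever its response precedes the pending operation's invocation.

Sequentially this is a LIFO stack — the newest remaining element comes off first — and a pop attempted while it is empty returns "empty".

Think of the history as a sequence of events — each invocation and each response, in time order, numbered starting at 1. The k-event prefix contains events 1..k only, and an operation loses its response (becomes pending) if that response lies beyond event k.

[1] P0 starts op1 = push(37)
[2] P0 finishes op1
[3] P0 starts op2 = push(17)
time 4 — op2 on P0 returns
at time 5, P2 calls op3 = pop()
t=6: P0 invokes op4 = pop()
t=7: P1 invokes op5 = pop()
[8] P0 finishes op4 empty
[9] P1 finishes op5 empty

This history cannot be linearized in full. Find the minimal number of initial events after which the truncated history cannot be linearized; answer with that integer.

events 1..8 are linearizable; a witness order is op1, op2, op3, op5, op4:
1. op1 push(37), leaving stack <37>
2. op2 push(17), leaving stack <37,17>
3. op3 pop() (pending, included), leaving stack <37>
4. op5 pop() (pending, included), leaving stack <>
5. op4 pop() → empty, leaving stack <>
adding event 9 (op5 responds at 9) leaves no legal real-time order
no completion choice of the 1 pending operation (op3) rescues it — every subset was tried
take op1, op2, op4, op5 (pending dropped): step 3 already fails, because op4 pop() → empty cannot occur there
take op1, op2, op5, op4 (pending dropped): step 3 already fails, because op5 pop() → empty cannot occur there

9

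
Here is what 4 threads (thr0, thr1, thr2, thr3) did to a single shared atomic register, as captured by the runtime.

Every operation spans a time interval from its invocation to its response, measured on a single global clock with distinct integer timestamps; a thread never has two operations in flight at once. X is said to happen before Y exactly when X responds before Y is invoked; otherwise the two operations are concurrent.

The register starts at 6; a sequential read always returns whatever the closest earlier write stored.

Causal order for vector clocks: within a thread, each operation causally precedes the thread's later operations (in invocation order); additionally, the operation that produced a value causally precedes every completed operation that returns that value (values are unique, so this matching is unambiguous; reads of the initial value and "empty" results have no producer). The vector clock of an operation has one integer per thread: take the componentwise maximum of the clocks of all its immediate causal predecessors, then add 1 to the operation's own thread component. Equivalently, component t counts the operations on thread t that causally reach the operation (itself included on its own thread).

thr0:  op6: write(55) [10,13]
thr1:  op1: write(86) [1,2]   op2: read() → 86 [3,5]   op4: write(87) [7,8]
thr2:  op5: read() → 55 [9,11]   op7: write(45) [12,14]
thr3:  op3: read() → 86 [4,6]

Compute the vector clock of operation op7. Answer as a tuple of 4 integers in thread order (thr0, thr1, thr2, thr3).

no predecessors for op1 (invoked 1): thr1 increments from zero → (0, 1, 0, 0)
no predecessors for op6 (invoked 10): thr0 increments from zero → (1, 0, 0, 0)
from VC(op1)=(0, 1, 0, 0), op3 (invoked 4) maxes components and bumps thr3 → (0, 1, 0, 1)
from VC(op1)=(0, 1, 0, 0), op2 (invoked 3) maxes components and bumps thr1 → (0, 2, 0, 0)
from VC(op6)=(1, 0, 0, 0), op5 (invoked 9) maxes components and bumps thr2 → (1, 0, 1, 0)
from VC(op2)=(0, 2, 0, 0), op4 (invoked 7) maxes components and bumps thr1 → (0, 3, 0, 0)
from VC(op5)=(1, 0, 1, 0), op7 (invoked 12) maxes components and bumps thr2 → (1, 0, 2, 0)
target: VC(op7) = (1, 0, 2, 0)

(1, 0, 2, 0)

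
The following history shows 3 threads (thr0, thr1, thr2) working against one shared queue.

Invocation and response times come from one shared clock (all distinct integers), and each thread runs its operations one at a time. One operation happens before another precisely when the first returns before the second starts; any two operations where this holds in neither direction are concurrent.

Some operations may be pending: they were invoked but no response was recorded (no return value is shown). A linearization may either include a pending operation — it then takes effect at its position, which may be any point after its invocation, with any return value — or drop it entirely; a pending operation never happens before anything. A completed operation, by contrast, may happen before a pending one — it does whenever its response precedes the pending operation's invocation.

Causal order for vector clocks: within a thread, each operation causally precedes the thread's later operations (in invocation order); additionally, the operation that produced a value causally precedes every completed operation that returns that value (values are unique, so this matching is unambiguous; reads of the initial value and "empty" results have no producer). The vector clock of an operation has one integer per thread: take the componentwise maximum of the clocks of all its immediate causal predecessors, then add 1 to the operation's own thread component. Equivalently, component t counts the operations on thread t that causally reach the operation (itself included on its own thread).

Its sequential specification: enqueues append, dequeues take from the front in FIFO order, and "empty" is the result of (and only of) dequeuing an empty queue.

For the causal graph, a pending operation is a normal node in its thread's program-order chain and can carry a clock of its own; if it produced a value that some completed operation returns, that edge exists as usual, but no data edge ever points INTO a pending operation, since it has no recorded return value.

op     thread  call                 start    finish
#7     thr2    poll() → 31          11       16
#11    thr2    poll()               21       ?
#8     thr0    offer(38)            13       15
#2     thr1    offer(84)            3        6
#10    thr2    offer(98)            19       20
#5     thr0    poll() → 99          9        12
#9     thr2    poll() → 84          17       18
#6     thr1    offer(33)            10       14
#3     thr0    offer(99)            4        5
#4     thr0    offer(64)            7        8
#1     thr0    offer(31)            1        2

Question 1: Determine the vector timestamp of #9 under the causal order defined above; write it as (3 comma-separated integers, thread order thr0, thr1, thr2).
root op #2, invoked 3: fresh clock plus thr1's own tick → (0, 1, 0)
root op #1, invoked 1: fresh clock plus thr0's own tick → (1, 0, 0)
merge at #6 (invoked 10): VC(#2)=(0, 1, 0), own-thread bump on thr1 → (0, 2, 0)
merge at #7 (invoked 11): VC(#1)=(1, 0, 0), own-thread bump on thr2 → (1, 0, 1)
merge at #3 (invoked 4): VC(#1)=(1, 0, 0), own-thread bump on thr0 → (2, 0, 0)
merge at #4 (invoked 7): VC(#3)=(2, 0, 0), own-thread bump on thr0 → (3, 0, 0)
merge at #9 (invoked 17): VC(#2)=(0, 1, 0), VC(#7)=(1, 0, 1), own-thread bump on thr2 → (1, 1, 2)
merge at #5 (invoked 9): VC(#3)=(2, 0, 0), VC(#4)=(3, 0, 0), own-thread bump on thr0 → (4, 0, 0)
merge at #10 (invoked 19): VC(#9)=(1, 1, 2), own-thread bump on thr2 → (1, 1, 3)
merge at #8 (invoked 13): VC(#5)=(4, 0, 0), own-thread bump on thr0 → (5, 0, 0)
merge at #11 (invoked 21): VC(#10)=(1, 1, 3), own-thread bump on thr2 → (1, 1, 4)
target: VC(#9) = (1, 1, 2)

(1, 1, 2)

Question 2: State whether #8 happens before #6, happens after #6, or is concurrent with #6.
#8 spans [13,15], #6 spans [10,14]
the intervals overlap in both directions

concurrent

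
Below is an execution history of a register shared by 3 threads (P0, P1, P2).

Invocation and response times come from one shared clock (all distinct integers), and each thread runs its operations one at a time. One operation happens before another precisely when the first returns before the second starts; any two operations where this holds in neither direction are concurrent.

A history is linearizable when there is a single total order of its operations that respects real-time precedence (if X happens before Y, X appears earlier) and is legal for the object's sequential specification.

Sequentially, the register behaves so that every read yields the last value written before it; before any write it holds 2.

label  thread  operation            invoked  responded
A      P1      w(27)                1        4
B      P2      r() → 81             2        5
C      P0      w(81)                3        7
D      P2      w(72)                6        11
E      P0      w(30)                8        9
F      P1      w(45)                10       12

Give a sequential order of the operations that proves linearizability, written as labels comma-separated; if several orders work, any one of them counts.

step 1: A w(27) — value 27
step 2: C w(81) — value 81
step 3: B r() → 81 — value 81
step 4: D w(72) — value 72
step 5: E w(30) — value 30
step 6: F w(45) — value 45

A, C, B, D, E, F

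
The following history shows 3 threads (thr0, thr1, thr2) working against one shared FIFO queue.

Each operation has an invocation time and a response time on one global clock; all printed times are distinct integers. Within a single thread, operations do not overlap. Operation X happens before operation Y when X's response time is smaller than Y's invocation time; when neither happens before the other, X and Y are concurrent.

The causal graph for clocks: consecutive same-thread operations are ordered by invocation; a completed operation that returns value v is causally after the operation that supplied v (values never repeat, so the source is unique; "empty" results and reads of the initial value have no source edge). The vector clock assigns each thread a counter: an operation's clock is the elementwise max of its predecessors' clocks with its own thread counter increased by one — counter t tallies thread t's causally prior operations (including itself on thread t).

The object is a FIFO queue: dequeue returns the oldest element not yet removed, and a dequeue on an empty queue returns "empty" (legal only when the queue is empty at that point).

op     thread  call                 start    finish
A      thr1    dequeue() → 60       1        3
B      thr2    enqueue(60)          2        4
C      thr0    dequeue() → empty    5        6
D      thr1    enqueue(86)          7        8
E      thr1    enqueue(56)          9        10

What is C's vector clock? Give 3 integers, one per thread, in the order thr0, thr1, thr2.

(1, 0, 0)

VC(B, invoked at 2): no causal predecessors; +1 on thr2 → (0, 0, 1)
VC(C, invoked at 5): no causal predecessors; +1 on thr0 → (1, 0, 0)
A, invoked 1, takes VC(B)=(0, 0, 1) under max, adds 1 for thr1 → (0, 1, 1)
D, invoked 7, takes VC(A)=(0, 1, 1) under max, adds 1 for thr1 → (0, 2, 1)
E, invoked 9, takes VC(D)=(0, 2, 1) under max, adds 1 for thr1 → (0, 3, 1)
target: VC(C) = (1, 0, 0)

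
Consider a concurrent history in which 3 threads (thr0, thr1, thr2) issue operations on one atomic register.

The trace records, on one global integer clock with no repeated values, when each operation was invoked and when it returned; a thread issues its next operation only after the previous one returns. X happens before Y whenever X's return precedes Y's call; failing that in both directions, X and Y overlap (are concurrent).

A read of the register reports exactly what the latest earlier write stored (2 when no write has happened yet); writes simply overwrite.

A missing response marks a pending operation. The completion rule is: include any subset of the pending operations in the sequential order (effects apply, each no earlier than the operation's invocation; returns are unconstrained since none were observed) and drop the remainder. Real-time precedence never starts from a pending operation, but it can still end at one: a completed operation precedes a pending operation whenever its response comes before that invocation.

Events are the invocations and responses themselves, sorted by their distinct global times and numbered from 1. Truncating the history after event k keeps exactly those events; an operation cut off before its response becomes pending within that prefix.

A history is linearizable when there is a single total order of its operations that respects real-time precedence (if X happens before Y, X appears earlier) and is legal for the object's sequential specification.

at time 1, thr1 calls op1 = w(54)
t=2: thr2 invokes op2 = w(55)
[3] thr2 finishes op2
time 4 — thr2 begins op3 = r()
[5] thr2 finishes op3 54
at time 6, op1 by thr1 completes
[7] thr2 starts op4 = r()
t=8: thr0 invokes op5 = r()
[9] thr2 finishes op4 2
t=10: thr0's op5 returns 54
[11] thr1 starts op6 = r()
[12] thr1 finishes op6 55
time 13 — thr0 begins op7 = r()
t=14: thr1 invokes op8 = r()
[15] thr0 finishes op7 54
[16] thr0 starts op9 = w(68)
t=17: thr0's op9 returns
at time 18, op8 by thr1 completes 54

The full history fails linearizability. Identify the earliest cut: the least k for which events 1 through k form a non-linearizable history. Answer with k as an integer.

9

events 1..8 are linearizable, e.g. via op2, op1, op3:
after step 1 (op2 w(55)): value 55
after step 2 (op1 w(54)): value 54
after step 3 (op3 r() → 54): value 54
include event 9 — op4 responding at 9 — and every candidate order breaks
completion choices over the 1 pending operation (op5) were checked; none helps
one such order, op1, op2, op3, op4 (pending dropped), breaks at step 3 where op3 r() → 54 is illegal
one such order, op2, op1, op3, op4 (pending dropped), breaks at step 4 where op4 r() → 2 is illegal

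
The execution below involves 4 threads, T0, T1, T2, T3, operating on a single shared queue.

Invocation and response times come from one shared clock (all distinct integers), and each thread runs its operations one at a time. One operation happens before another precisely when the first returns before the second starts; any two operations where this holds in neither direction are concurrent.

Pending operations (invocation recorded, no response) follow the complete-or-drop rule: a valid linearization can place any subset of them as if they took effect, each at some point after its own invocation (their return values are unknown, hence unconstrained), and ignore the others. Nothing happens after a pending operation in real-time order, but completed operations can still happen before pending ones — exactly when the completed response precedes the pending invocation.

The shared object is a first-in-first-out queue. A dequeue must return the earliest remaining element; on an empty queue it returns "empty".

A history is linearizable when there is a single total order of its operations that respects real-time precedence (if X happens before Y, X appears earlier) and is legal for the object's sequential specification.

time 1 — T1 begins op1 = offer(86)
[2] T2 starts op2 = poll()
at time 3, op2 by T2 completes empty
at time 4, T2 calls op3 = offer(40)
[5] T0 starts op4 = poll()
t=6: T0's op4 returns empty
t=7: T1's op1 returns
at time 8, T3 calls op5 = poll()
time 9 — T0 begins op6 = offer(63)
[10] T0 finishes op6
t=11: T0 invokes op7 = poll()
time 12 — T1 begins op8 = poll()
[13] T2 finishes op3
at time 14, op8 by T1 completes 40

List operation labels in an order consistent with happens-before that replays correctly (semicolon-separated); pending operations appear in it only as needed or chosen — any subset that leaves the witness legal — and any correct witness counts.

step 1: op2 poll() → empty — queue <>
step 2: op4 poll() → empty — queue <>
step 3: op1 offer(86) — queue <86>
step 4: op3 offer(40) — queue <86,40>
step 5: op5 poll() (pending, included) — queue <40>
step 6: op6 offer(63) — queue <40,63>
step 7: op8 poll() → 40 — queue <63>

op2; op4; op1; op3; op5; op6; op8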